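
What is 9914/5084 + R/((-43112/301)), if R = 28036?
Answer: -1327363433/6849419 ≈ -193.79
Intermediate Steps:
9914/5084 + R/((-43112/301)) = 9914/5084 + 28036/((-43112/301)) = 9914*(1/5084) + 28036/((-43112*1/301)) = 4957/2542 + 28036/(-43112/301) = 4957/2542 + 28036*(-301/43112) = 4957/2542 - 2109709/10778 = -1327363433/6849419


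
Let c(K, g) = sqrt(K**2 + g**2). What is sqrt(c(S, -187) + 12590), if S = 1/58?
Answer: sqrt(42352760 + 58*sqrt(117635717))/58 ≈ 113.04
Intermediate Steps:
S = 1/58 ≈ 0.017241
sqrt(c(S, -187) + 12590) = sqrt(sqrt((1/58)**2 + (-187)**2) + 12590) = sqrt(sqrt(1/3364 + 34969) + 12590) = sqrt(sqrt(117635717/3364) + 12590) = sqrt(sqrt(117635717)/58 + 12590) = sqrt(12590 + sqrt(117635717)/58)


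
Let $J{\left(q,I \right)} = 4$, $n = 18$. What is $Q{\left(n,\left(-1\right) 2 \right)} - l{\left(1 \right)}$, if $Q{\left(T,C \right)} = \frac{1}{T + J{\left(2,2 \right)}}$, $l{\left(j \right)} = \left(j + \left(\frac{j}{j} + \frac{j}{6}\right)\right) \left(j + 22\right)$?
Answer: $- \frac{1643}{33} \approx -49.788$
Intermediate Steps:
$l{\left(j \right)} = \left(1 + \frac{7 j}{6}\right) \left(22 + j\right)$ ($l{\left(j \right)} = \left(j + \left(1 + j \frac{1}{6}\right)\right) \left(22 + j\right) = \left(j + \left(1 + \frac{j}{6}\right)\right) \left(22 + j\right) = \left(1 + \frac{7 j}{6}\right) \left(22 + j\right)$)
$Q{\left(T,C \right)} = \frac{1}{4 + T}$ ($Q{\left(T,C \right)} = \frac{1}{T + 4} = \frac{1}{4 + T}$)
$Q{\left(n,\left(-1\right) 2 \right)} - l{\left(1 \right)} = \frac{1}{4 + 18} - \left(22 + \frac{7 \cdot 1^{2}}{6} + \frac{80}{3} \cdot 1\right) = \frac{1}{22} - \left(22 + \frac{7}{6} \cdot 1 + \frac{80}{3}\right) = \frac{1}{22} - \left(22 + \frac{7}{6} + \frac{80}{3}\right) = \frac{1}{22} - \frac{299}{6} = - \frac{1643}{33}$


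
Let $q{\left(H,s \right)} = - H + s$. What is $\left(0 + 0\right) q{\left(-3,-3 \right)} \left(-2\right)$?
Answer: $0$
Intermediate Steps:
$q{\left(H,s \right)} = s - H$
$\left(0 + 0\right) q{\left(-3,-3 \right)} \left(-2\right) = \left(0 + 0\right) \left(-3 - -3\right) \left(-2\right) = 0 \left(-3 + 3\right) \left(-2\right) = 0 \cdot 0 \left(-2\right) = 0 \left(-2\right) = 0$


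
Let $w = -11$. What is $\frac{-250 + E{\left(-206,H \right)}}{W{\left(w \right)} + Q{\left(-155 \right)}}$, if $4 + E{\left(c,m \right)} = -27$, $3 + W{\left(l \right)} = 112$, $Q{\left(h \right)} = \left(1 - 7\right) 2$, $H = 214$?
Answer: $- \frac{281}{97} \approx -2.8969$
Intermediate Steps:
$Q{\left(h \right)} = -12$ ($Q{\left(h \right)} = \left(-6\right) 2 = -12$)
$W{\left(l \right)} = 109$ ($W{\left(l \right)} = -3 + 112 = 109$)
$E{\left(c,m \right)} = -31$ ($E{\left(c,m \right)} = -4 - 27 = -31$)
$\frac{-250 + E{\left(-206,H \right)}}{W{\left(w \right)} + Q{\left(-155 \right)}} = \frac{-250 - 31}{109 - 12} = - \frac{281}{97}$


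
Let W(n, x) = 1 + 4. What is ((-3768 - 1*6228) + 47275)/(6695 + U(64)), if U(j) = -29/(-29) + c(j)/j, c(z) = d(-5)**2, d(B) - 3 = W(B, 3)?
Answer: 37279/6697 ≈ 5.5665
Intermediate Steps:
W(n, x) = 5
d(B) = 8 (d(B) = 3 + 5 = 8)
c(z) = 64 (c(z) = 8**2 = 64)
U(j) = 1 + 64/j (U(j) = -29/(-29) + 64/j = -29*(-1/29) + 64/j = 1 + 64/j)
((-3768 - 1*6228) + 47275)/(6695 + U(64)) = ((-3768 - 1*6228) + 47275)/(6695 + (64 + 64)/64) = ((-3768 - 6228) + 47275)/(6695 + (1/64)*128) = (-9996 + 47275)/(6695 + 2) = 37279/6697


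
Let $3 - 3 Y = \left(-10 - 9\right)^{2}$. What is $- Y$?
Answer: $\frac{358}{3} \approx 119.33$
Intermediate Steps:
$Y = - \frac{358}{3}$ ($Y = 1 - \frac{\left(-10 - 9\right)^{2}}{3} = 1 - \frac{\left(-19\right)^{2}}{3} = 1 - \frac{361}{3} = - \frac{358}{3} \approx -119.33$)
$- Y = \left(-1\right) \left(- \frac{358}{3}\right) = \frac{358}{3}$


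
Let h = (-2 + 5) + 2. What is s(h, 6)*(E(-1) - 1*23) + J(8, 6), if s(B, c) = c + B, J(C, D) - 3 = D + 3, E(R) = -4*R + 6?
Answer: -131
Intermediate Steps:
E(R) = 6 - 4*R
J(C, D) = 6 + D (J(C, D) = 3 + (D + 3) = 3 + (3 + D) = 6 + D)
h = 5 (h = 3 + 2 = 5)
s(B, c) = B + c
s(h, 6)*(E(-1) - 1*23) + J(8, 6) = (5 + 6)*((6 - 4*(-1)) - 1*23) + (6 + 6) = 11*((6 + 4) - 23) + 12 = 11*(10 - 23) + 12 = 11*(-13) + 12 = -143 + 12 = -131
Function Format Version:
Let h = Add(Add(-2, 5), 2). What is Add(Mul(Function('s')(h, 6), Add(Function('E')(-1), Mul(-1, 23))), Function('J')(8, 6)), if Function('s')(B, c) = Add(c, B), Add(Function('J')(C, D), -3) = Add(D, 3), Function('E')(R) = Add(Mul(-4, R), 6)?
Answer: -131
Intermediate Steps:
Function('E')(R) = Add(6, Mul(-4, R))
Function('J')(C, D) = Add(6, D) (Function('J')(C, D) = Add(3, Add(D, 3)) = Add(3, Add(3, D)) = Add(6, D))
h = 5 (h = Add(3, 2) = 5)
Function('s')(B, c) = Add(B, c)
Add(Mul(Function('s')(h, 6), Add(Function('E')(-1), Mul(-1, 23))), Function('J')(8, 6)) = Add(Mul(Add(5, 6), Add(Add(6, Mul(-4, -1)), Mul(-1, 23))), Add(6, 6)) = Add(Mul(11, Add(Add(6, 4), -23)), 12) = Add(Mul(11, Add(10, -23)), 12) = Add(Mul(11, -13), 12) = Add(-143, 12) = -131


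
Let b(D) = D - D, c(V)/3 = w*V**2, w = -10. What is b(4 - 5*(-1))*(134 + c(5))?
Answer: 0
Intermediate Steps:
c(V) = -30*V**2 (c(V) = 3*(-10*V**2) = -30*V**2)
b(D) = 0
b(4 - 5*(-1))*(134 + c(5)) = 0*(134 - 30*5**2) = 0*(134 - 30*25) = 0*(134 - 750) = 0*(-616) = 0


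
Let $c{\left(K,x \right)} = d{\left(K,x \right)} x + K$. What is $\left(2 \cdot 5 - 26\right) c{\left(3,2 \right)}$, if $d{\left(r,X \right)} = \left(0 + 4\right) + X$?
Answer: $-240$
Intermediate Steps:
$d{\left(r,X \right)} = 4 + X$
$c{\left(K,x \right)} = K + x \left(4 + x\right)$ ($c{\left(K,x \right)} = \left(4 + x\right) x + K = x \left(4 + x\right) + K = K + x \left(4 + x\right)$)
$\left(2 \cdot 5 - 26\right) c{\left(3,2 \right)} = \left(2 \cdot 5 - 26\right) \left(3 + 2 \left(4 + 2\right)\right) = \left(10 - 26\right) \left(3 + 2 \cdot 6\right) = - 16 \left(3 + 12\right) = \left(-16\right) 15 = -240$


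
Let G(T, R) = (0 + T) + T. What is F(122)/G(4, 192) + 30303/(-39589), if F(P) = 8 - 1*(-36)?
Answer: 374873/79178 ≈ 4.7346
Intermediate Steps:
G(T, R) = 2*T (G(T, R) = T + T = 2*T)
F(P) = 44 (F(P) = 8 + 36 = 44)
F(122)/G(4, 192) + 30303/(-39589) = 44/((2*4)) + 30303/(-39589) = 44/8 + 30303*(-1/39589) = 44*(⅛) - 30303/39589 = 11/2 - 30303/39589 = 374873/79178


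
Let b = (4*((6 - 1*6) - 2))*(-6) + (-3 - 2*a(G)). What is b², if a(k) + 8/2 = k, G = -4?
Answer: 3721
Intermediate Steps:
a(k) = -4 + k
b = 61 (b = (4*((6 - 1*6) - 2))*(-6) + (-3 - 2*(-4 - 4)) = (4*((6 - 6) - 2))*(-6) + (-3 - 2*(-8)) = (4*(0 - 2))*(-6) + (-3 + 16) = (4*(-2))*(-6) + 13 = -8*(-6) + 13 = 48 + 13 = 61)
b² = 61² = 3721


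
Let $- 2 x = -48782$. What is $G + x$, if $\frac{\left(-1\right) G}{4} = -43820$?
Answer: $199671$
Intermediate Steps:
$x = 24391$ ($x = \left(- \frac{1}{2}\right) \left(-48782\right) = 24391$)
$G = 175280$ ($G = \left(-4\right) \left(-43820\right) = 175280$)
$G + x = 175280 + 24391 = 199671$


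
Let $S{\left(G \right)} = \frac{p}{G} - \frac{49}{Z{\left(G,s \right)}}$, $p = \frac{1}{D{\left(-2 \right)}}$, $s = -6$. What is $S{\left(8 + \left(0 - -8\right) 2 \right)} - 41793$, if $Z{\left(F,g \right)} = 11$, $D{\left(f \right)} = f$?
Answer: $- \frac{22069067}{528} \approx -41798.0$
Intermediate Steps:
$p = - \frac{1}{2}$ ($p = \frac{1}{-2} = - \frac{1}{2} \approx -0.5$)
$S{\left(G \right)} = - \frac{49}{11} - \frac{1}{2 G}$ ($S{\left(G \right)} = - \frac{1}{2 G} - \frac{49}{11} = - \frac{49}{11} - \frac{1}{2 G}$)
$S{\left(8 + \left(0 - -8\right) 2 \right)} - 41793 = \frac{-11 - 98 \left(8 + \left(0 - -8\right) 2\right)}{22 \left(8 + \left(0 - -8\right) 2\right)} - 41793 = \frac{-11 - 98 \left(8 + \left(0 + 8\right) 2\right)}{22 \left(8 + \left(0 + 8\right) 2\right)} - 41793 = \frac{-11 - 98 \left(8 + 8 \cdot 2\right)}{22 \left(8 + 8 \cdot 2\right)} - 41793 = \frac{-11 - 98 \left(8 + 16\right)}{22 \left(8 + 16\right)} - 41793 = \frac{-11 - 2352}{22 \cdot 24} - 41793 = \frac{1}{22} \cdot \frac{1}{24} \left(-11 - 2352\right) - 41793 = \frac{1}{22} \cdot \frac{1}{24} \left(-2363\right) - 41793 = - \frac{2363}{528} - 41793 = - \frac{22069067}{528}$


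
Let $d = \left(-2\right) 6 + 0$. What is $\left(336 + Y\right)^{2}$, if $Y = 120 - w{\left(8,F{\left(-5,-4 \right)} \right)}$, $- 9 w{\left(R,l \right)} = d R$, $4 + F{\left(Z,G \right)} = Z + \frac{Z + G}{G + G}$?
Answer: $\frac{1784896}{9} \approx 1.9832 \cdot 10^{5}$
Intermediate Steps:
$F{\left(Z,G \right)} = -4 + Z + \frac{G + Z}{2 G}$ ($F{\left(Z,G \right)} = -4 + \left(Z + \frac{Z + G}{G + G}\right) = -4 + \left(Z + \frac{G + Z}{2 G}\right) = -4 + Z + \frac{G + Z}{2 G}$)
$d = -12$ ($d = -12 + 0 = -12$)
$w{\left(R,l \right)} = \frac{4 R}{3}$ ($w{\left(R,l \right)} = - \frac{\left(-12\right) R}{9} = \frac{4 R}{3}$)
$Y = \frac{328}{3}$ ($Y = 120 - \frac{4}{3} \cdot 8 = 120 - \frac{32}{3} = \frac{328}{3} \approx 109.33$)
$\left(336 + Y\right)^{2} = \left(336 + \frac{328}{3}\right)^{2} = \left(\frac{1336}{3}\right)^{2} = \frac{1784896}{9}$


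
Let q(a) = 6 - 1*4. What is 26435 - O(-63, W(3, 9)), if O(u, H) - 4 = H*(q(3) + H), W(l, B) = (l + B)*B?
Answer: 14551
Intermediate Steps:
q(a) = 2 (q(a) = 6 - 4 = 2)
W(l, B) = B*(B + l) (W(l, B) = (B + l)*B = B*(B + l))
O(u, H) = 4 + H*(2 + H)
26435 - O(-63, W(3, 9)) = 26435 - (4 + (9*(9 + 3))² + 2*(9*(9 + 3))) = 26435 - (4 + (9*12)² + 2*(9*12)) = 26435 - (4 + 108² + 2*108) = 26435 - (4 + 11664 + 216) = 26435 - 1*11884 = 26435 - 11884 = 14551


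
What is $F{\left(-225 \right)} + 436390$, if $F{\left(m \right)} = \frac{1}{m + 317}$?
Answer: $\frac{40147881}{92} \approx 4.3639 \cdot 10^{5}$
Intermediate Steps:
$F{\left(m \right)} = \frac{1}{317 + m}$
$F{\left(-225 \right)} + 436390 = \frac{1}{317 - 225} + 436390 = \frac{1}{92} + 436390 = \frac{40147881}{92}$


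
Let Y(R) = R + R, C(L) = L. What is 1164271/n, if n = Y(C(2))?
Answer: 1164271/4 ≈ 2.9107e+5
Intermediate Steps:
Y(R) = 2*R
n = 4 (n = 2*2 = 4)
1164271/n = 1164271/4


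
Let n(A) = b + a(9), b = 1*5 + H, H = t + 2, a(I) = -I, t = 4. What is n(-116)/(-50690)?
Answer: -1/25345 ≈ -3.9456e-5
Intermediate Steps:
H = 6 (H = 4 + 2 = 6)
b = 11 (b = 1*5 + 6 = 5 + 6 = 11)
n(A) = 2 (n(A) = 11 - 1*9 = 11 - 9 = 2)
n(-116)/(-50690) = 2/(-50690) = 2*(-1/50690) = -1/25345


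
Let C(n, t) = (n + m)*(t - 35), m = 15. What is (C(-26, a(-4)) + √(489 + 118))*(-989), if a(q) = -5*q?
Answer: -163185 - 989*√607 ≈ -1.8755e+5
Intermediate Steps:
C(n, t) = (-35 + t)*(15 + n) (C(n, t) = (n + 15)*(t - 35) = (15 + n)*(-35 + t) = (-35 + t)*(15 + n))
(C(-26, a(-4)) + √(489 + 118))*(-989) = ((-525 - 35*(-26) + 15*(-5*(-4)) - (-130)*(-4)) + √(489 + 118))*(-989) = ((-525 + 910 + 15*20 - 26*20) + √607)*(-989) = ((-525 + 910 + 300 - 520) + √607)*(-989) = (165 + √607)*(-989) = -163185 - 989*√607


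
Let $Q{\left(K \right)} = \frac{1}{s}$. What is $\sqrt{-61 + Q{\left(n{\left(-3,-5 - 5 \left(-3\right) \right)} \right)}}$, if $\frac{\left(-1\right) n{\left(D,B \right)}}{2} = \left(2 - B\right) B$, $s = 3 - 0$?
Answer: $\frac{i \sqrt{546}}{3} \approx 7.7889 i$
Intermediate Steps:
$s = 3$ ($s = 3 + 0 = 3$)
$n{\left(D,B \right)} = - 2 B \left(2 - B\right)$ ($n{\left(D,B \right)} = - 2 \left(2 - B\right) B = - 2 B \left(2 - B\right)$)
$Q{\left(K \right)} = \frac{1}{3}$
$\sqrt{-61 + Q{\left(n{\left(-3,-5 - 5 \left(-3\right) \right)} \right)}} = \sqrt{-61 + \frac{1}{3}} = \sqrt{- \frac{182}{3}} = \frac{i \sqrt{546}}{3}$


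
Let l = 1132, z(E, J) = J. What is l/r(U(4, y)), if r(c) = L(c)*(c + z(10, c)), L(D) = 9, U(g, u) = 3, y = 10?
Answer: 566/27 ≈ 20.963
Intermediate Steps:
r(c) = 18*c (r(c) = 9*(c + c) = 9*(2*c) = 18*c)
l/r(U(4, y)) = 1132/((18*3)) = 1132/54 = 1132*(1/54) = 566/27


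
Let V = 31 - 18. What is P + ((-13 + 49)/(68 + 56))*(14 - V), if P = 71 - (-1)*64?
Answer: 4194/31 ≈ 135.29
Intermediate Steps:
V = 13
P = 135 (P = 71 - 1*(-64) = 71 + 64 = 135)
P + ((-13 + 49)/(68 + 56))*(14 - V) = 135 + ((-13 + 49)/(68 + 56))*(14 - 1*13) = 135 + (36/124)*(14 - 13) = 135 + (36*(1/124))*1 = 135 + (9/31)*1 = 135 + 9/31 = 4194/31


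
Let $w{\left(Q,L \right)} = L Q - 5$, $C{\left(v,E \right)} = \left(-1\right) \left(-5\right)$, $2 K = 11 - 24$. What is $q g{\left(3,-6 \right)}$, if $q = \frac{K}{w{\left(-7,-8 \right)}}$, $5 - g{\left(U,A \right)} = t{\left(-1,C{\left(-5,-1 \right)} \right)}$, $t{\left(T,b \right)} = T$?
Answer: $- \frac{13}{17} \approx -0.76471$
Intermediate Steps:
$K = - \frac{13}{2}$ ($K = \frac{11 - 24}{2} = \frac{1}{2} \left(-13\right) = - \frac{13}{2} \approx -6.5$)
$C{\left(v,E \right)} = 5$
$g{\left(U,A \right)} = 6$ ($g{\left(U,A \right)} = 5 - -1 = 5 + 1 = 6$)
$w{\left(Q,L \right)} = -5 + L Q$
$q = - \frac{13}{102}$ ($q = - \frac{13}{2 \left(-5 - -56\right)} = - \frac{13}{2 \left(-5 + 56\right)} = - \frac{13}{2 \cdot 51} = \left(- \frac{13}{2}\right) \frac{1}{51} = - \frac{13}{102} \approx -0.12745$)
$q g{\left(3,-6 \right)} = \left(- \frac{13}{102}\right) 6 = - \frac{13}{17}$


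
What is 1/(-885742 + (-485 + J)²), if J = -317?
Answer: -1/242538 ≈ -4.1231e-6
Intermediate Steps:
1/(-885742 + (-485 + J)²) = 1/(-885742 + (-485 - 317)²) = 1/(-885742 + (-802)²) = 1/(-885742 + 643204) = 1/(-242538) = -1/242538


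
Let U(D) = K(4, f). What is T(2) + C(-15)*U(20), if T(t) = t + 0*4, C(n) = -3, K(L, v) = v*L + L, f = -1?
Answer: 2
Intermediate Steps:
K(L, v) = L + L*v (K(L, v) = L*v + L = L + L*v)
U(D) = 0 (U(D) = 4*(1 - 1) = 4*0 = 0)
T(t) = t (T(t) = t + 0 = t)
T(2) + C(-15)*U(20) = 2 - 3*0 = 2 + 0 = 2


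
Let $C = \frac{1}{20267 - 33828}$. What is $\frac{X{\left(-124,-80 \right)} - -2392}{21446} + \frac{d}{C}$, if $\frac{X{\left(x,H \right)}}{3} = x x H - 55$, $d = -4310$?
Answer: $\frac{1253470189847}{21446} \approx 5.8448 \cdot 10^{7}$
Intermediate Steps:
$X{\left(x,H \right)} = -165 + 3 H x^{2}$ ($X{\left(x,H \right)} = 3 \left(x x H - 55\right) = 3 \left(x^{2} H - 55\right) = 3 \left(H x^{2} - 55\right) = 3 \left(-55 + H x^{2}\right) = -165 + 3 H x^{2}$)
$C = - \frac{1}{13561}$ ($C = \frac{1}{-13561} = - \frac{1}{13561} \approx -7.3741 \cdot 10^{-5}$)
$\frac{X{\left(-124,-80 \right)} - -2392}{21446} + \frac{d}{C} = \frac{\left(-165 + 3 \left(-80\right) \left(-124\right)^{2}\right) - -2392}{21446} - \frac{4310}{- \frac{1}{13561}} = \left(\left(-165 + 3 \left(-80\right) 15376\right) + 2392\right) \frac{1}{21446} - -58447910 = \left(\left(-165 - 3690240\right) + 2392\right) \frac{1}{21446} + 58447910 = \left(-3690405 + 2392\right) \frac{1}{21446} + 58447910 = \left(-3688013\right) \frac{1}{21446} + 58447910 = - \frac{3688013}{21446} + 58447910 = \frac{1253470189847}{21446}$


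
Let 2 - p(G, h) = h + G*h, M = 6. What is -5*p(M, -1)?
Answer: -45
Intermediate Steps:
p(G, h) = 2 - h - G*h (p(G, h) = 2 - (h + G*h) = 2 + (-h - G*h) = 2 - h - G*h)
-5*p(M, -1) = -5*(2 - 1*(-1) - 1*6*(-1)) = -5*(2 + 1 + 6) = -5*9 = -45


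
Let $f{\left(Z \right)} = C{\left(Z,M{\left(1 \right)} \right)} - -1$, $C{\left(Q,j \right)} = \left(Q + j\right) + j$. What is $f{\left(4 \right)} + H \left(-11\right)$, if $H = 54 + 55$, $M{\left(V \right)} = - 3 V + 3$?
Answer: $-1194$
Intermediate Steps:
$M{\left(V \right)} = 3 - 3 V$
$H = 109$
$C{\left(Q,j \right)} = Q + 2 j$
$f{\left(Z \right)} = 1 + Z$ ($f{\left(Z \right)} = \left(Z + 2 \left(3 - 3\right)\right) - -1 = \left(Z + 2 \left(3 - 3\right)\right) + 1 = \left(Z + 2 \cdot 0\right) + 1 = \left(Z + 0\right) + 1 = Z + 1 = 1 + Z$)
$f{\left(4 \right)} + H \left(-11\right) = \left(1 + 4\right) + 109 \left(-11\right) = 5 - 1199 = -1194$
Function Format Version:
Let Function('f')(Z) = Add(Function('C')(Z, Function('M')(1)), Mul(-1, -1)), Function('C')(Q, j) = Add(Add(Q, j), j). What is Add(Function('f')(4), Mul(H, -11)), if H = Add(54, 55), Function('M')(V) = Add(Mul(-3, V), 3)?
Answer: -1194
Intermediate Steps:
Function('M')(V) = Add(3, Mul(-3, V))
H = 109
Function('C')(Q, j) = Add(Q, Mul(2, j))
Function('f')(Z) = Add(1, Z) (Function('f')(Z) = Add(Add(Z, Mul(2, Add(3, Mul(-3, 1)))), Mul(-1, -1)) = Add(Add(Z, Mul(2, Add(3, -3))), 1) = Add(Add(Z, Mul(2, 0)), 1) = Add(Add(Z, 0), 1) = Add(Z, 1) = Add(1, Z))
Add(Function('f')(4), Mul(H, -11)) = Add(Add(1, 4), Mul(109, -11)) = Add(5, -1199) = -1194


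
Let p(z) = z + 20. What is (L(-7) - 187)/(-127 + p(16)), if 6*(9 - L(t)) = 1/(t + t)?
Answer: 14951/7644 ≈ 1.9559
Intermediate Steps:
p(z) = 20 + z
L(t) = 9 - 1/(12*t) (L(t) = 9 - 1/(6*(t + t)) = 9 - 1/(2*t)/6 = 9 - 1/(12*t))
(L(-7) - 187)/(-127 + p(16)) = ((9 - 1/12/(-7)) - 187)/(-127 + (20 + 16)) = ((9 - 1/12*(-⅐)) - 187)/(-127 + 36) = ((9 + 1/84) - 187)/(-91) = (757/84 - 187)*(-1/91) = -14951/84*(-1/91) = 14951/7644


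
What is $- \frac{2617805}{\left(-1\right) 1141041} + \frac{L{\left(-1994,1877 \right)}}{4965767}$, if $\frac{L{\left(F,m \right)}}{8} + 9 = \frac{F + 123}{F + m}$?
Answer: $\frac{506979466566733}{220979605994433} \approx 2.2942$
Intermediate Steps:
$L{\left(F,m \right)} = -72 + \frac{8 \left(123 + F\right)}{F + m}$ ($L{\left(F,m \right)} = -72 + 8 \frac{F + 123}{F + m} = -72 + 8 \frac{123 + F}{F + m} = -72 + \frac{8 \left(123 + F\right)}{F + m}$)
$- \frac{2617805}{\left(-1\right) 1141041} + \frac{L{\left(-1994,1877 \right)}}{4965767} = - \frac{2617805}{\left(-1\right) 1141041} + \frac{8 \frac{1}{-1994 + 1877} \left(123 - 16893 - -15952\right)}{4965767} = - \frac{2617805}{-1141041} + \frac{8 \left(123 - 16893 + 15952\right)}{-117} \cdot \frac{1}{4965767} = \left(-2617805\right) \left(- \frac{1}{1141041}\right) + 8 \left(- \frac{1}{117}\right) \left(-818\right) \frac{1}{4965767} = \frac{2617805}{1141041} + \frac{6544}{117} \cdot \frac{1}{4965767} = \frac{2617805}{1141041} + \frac{6544}{580994739} = \frac{506979466566733}{220979605994433}$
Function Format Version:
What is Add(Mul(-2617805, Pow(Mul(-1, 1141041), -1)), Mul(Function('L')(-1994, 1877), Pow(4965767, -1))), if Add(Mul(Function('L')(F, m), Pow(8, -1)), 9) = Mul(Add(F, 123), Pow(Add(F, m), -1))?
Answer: Rational(506979466566733, 220979605994433) ≈ 2.2942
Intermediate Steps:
Function('L')(F, m) = Add(-72, Mul(8, Pow(Add(F, m), -1), Add(123, F))) (Function('L')(F, m) = Add(-72, Mul(8, Mul(Add(F, 123), Pow(Add(F, m), -1)))) = Add(-72, Mul(8, Mul(Add(123, F), Pow(Add(F, m), -1)))) = Add(-72, Mul(8, Mul(Pow(Add(F, m), -1), Add(123, F)))) = Add(-72, Mul(8, Pow(Add(F, m), -1), Add(123, F))))
Add(Mul(-2617805, Pow(Mul(-1, 1141041), -1)), Mul(Function('L')(-1994, 1877), Pow(4965767, -1))) = Add(Mul(-2617805, Pow(Mul(-1, 1141041), -1)), Mul(Mul(8, Pow(Add(-1994, 1877), -1), Add(123, Mul(-9, 1877), Mul(-8, -1994))), Pow(4965767, -1))) = Add(Mul(-2617805, Pow(-1141041, -1)), Mul(Mul(8, Pow(-117, -1), Add(123, -16893, 15952)), Rational(1, 4965767))) = Add(Mul(-2617805, Rational(-1, 1141041)), Mul(Mul(8, Rational(-1, 117), -818), Rational(1, 4965767))) = Add(Rational(2617805, 1141041), Mul(Rational(6544, 117), Rational(1, 4965767))) = Add(Rational(2617805, 1141041), Rational(6544, 580994739)) = Rational(506979466566733, 220979605994433)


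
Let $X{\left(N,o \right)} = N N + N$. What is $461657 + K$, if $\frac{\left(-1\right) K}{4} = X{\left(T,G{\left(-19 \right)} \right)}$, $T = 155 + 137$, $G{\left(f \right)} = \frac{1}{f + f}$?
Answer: $119433$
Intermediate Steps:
$G{\left(f \right)} = \frac{1}{2 f}$
$T = 292$
$X{\left(N,o \right)} = N + N^{2}$ ($X{\left(N,o \right)} = N^{2} + N = N + N^{2}$)
$K = -342224$ ($K = - 4 \cdot 292 \left(1 + 292\right) = - 4 \cdot 292 \cdot 293 = \left(-4\right) 85556 = -342224$)
$461657 + K = 461657 - 342224 = 119433$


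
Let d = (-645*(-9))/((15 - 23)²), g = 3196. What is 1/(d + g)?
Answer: 64/210349 ≈ 0.00030426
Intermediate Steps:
d = 5805/64 (d = 5805/((-8)²) = 5805/64 ≈ 90.703)
1/(d + g) = 1/(5805/64 + 3196) = 1/(210349/64) = 64/210349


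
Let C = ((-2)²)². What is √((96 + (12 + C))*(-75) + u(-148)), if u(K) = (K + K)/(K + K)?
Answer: I*√9299 ≈ 96.431*I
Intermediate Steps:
C = 16 (C = 4² = 16)
u(K) = 1 (u(K) = (2*K)/((2*K)) = (2*K)*(1/(2*K)) = 1)
√((96 + (12 + C))*(-75) + u(-148)) = √((96 + (12 + 16))*(-75) + 1) = √((96 + 28)*(-75) + 1) = √(124*(-75) + 1) = √(-9300 + 1) = √(-9299) = I*√9299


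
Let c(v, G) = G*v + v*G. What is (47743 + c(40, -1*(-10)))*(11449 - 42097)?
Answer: -1487745864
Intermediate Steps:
c(v, G) = 2*G*v (c(v, G) = G*v + G*v = 2*G*v)
(47743 + c(40, -1*(-10)))*(11449 - 42097) = (47743 + 2*(-1*(-10))*40)*(11449 - 42097) = (47743 + 2*10*40)*(-30648) = (47743 + 800)*(-30648) = 48543*(-30648) = -1487745864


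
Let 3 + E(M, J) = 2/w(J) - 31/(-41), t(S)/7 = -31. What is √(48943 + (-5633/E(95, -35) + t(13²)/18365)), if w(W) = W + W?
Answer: √184429592850153824745/59888265 ≈ 226.76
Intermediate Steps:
w(W) = 2*W
t(S) = -217 (t(S) = 7*(-31) = -217)
E(M, J) = -92/41 + 1/J (E(M, J) = -3 + (2/((2*J)) - 31/(-41)) = -3 + (2*(1/(2*J)) - 31*(-1/41)) = -3 + (1/J + 31/41) = -3 + (31/41 + 1/J) = -92/41 + 1/J)
√(48943 + (-5633/E(95, -35) + t(13²)/18365)) = √(48943 + (-5633/(-92/41 + 1/(-35)) - 217/18365)) = √(48943 + (-5633/(-92/41 - 1/35) - 217*1/18365)) = √(48943 + (-5633/(-3261/1435) - 217/18365)) = √(48943 + (-5633*(-1435/3261) - 217/18365)) = √(48943 + (8083355/3261 - 217/18365)) = √(48943 + 148450106938/59888265) = √(3079561460833/59888265) = √184429592850153824745/59888265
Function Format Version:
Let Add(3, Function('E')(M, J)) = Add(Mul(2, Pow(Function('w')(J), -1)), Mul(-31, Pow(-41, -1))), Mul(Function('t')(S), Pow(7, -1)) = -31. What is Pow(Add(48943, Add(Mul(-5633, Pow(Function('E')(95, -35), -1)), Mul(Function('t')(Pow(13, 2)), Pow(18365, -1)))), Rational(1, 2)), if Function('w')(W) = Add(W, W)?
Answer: Mul(Rational(1, 59888265), Pow(184429592850153824745, Rational(1, 2))) ≈ 226.76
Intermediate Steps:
Function('w')(W) = Mul(2, W)
Function('t')(S) = -217 (Function('t')(S) = Mul(7, -31) = -217)
Function('E')(M, J) = Add(Rational(-92, 41), Pow(J, -1)) (Function('E')(M, J) = Add(-3, Add(Mul(2, Pow(Mul(2, J), -1)), Mul(-31, Pow(-41, -1)))) = Add(-3, Add(Mul(2, Mul(Rational(1, 2), Pow(J, -1))), Mul(-31, Rational(-1, 41)))) = Add(-3, Add(Pow(J, -1), Rational(31, 41))) = Add(-3, Add(Rational(31, 41), Pow(J, -1))) = Add(Rational(-92, 41), Pow(J, -1)))
Pow(Add(48943, Add(Mul(-5633, Pow(Function('E')(95, -35), -1)), Mul(Function('t')(Pow(13, 2)), Pow(18365, -1)))), Rational(1, 2)) = Pow(Add(48943, Add(Mul(-5633, Pow(Add(Rational(-92, 41), Pow(-35, -1)), -1)), Mul(-217, Pow(18365, -1)))), Rational(1, 2)) = Pow(Add(48943, Add(Mul(-5633, Pow(Add(Rational(-92, 41), Rational(-1, 35)), -1)), Mul(-217, Rational(1, 18365)))), Rational(1, 2)) = Pow(Add(48943, Add(Mul(-5633, Pow(Rational(-3261, 1435), -1)), Rational(-217, 18365))), Rational(1, 2)) = Pow(Add(48943, Add(Mul(-5633, Rational(-1435, 3261)), Rational(-217, 18365))), Rational(1, 2)) = Pow(Add(48943, Add(Rational(8083355, 3261), Rational(-217, 18365))), Rational(1, 2)) = Pow(Add(48943, Rational(148450106938, 59888265)), Rational(1, 2)) = Pow(Rational(3079561460833, 59888265), Rational(1, 2)) = Mul(Rational(1, 59888265), Pow(184429592850153824745, Rational(1, 2)))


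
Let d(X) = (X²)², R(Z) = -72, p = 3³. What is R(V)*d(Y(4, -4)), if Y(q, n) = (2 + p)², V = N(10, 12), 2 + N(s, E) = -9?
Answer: -36017741733192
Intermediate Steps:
N(s, E) = -11 (N(s, E) = -2 - 9 = -11)
V = -11
p = 27
Y(q, n) = 841 (Y(q, n) = (2 + 27)² = 29² = 841)
d(X) = X⁴
R(V)*d(Y(4, -4)) = -72*841⁴ = -72*500246412961 = -36017741733192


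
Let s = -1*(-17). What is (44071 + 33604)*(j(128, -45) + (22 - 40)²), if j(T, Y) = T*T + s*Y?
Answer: 1238372525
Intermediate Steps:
s = 17
j(T, Y) = T² + 17*Y (j(T, Y) = T*T + 17*Y = T² + 17*Y)
(44071 + 33604)*(j(128, -45) + (22 - 40)²) = (44071 + 33604)*((128² + 17*(-45)) + (22 - 40)²) = 77675*((16384 - 765) + (-18)²) = 77675*(15619 + 324) = 77675*15943 = 1238372525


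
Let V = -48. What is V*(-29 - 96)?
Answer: 6000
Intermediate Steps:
V*(-29 - 96) = -48*(-29 - 96) = -48*(-125) = 6000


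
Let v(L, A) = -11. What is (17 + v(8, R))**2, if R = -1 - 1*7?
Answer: 36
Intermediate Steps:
R = -8 (R = -1 - 7 = -8)
(17 + v(8, R))**2 = (17 - 11)**2 = 6**2 = 36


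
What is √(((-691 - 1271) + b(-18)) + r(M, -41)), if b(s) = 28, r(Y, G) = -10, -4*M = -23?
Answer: 18*I*√6 ≈ 44.091*I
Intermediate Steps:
M = 23/4 (M = -¼*(-23) = 23/4 ≈ 5.7500)
√(((-691 - 1271) + b(-18)) + r(M, -41)) = √(((-691 - 1271) + 28) - 10) = √((-1962 + 28) - 10) = √(-1934 - 10) = √(-1944) = 18*I*√6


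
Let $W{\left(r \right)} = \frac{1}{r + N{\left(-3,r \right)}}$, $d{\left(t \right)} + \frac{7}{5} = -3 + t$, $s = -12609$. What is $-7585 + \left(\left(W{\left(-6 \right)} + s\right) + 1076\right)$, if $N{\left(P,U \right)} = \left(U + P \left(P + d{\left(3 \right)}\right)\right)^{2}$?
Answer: $- \frac{21909203}{1146} \approx -19118.0$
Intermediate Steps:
$d{\left(t \right)} = - \frac{22}{5} + t$ ($d{\left(t \right)} = - \frac{7}{5} + \left(-3 + t\right) = - \frac{22}{5} + t$)
$N{\left(P,U \right)} = \left(U + P \left(- \frac{7}{5} + P\right)\right)^{2}$ ($N{\left(P,U \right)} = \left(U + P \left(P + \left(- \frac{22}{5} + 3\right)\right)\right)^{2} = \left(U + P \left(P - \frac{7}{5}\right)\right)^{2} = \left(U + P \left(- \frac{7}{5} + P\right)\right)^{2}$)
$W{\left(r \right)} = \frac{1}{r + \frac{\left(66 + 5 r\right)^{2}}{25}}$ ($W{\left(r \right)} = \frac{1}{r + \frac{\left(\left(-7\right) \left(-3\right) + 5 r + 5 \left(-3\right)^{2}\right)^{2}}{25}} = \frac{1}{r + \frac{\left(21 + 5 r + 5 \cdot 9\right)^{2}}{25}} = \frac{1}{r + \frac{\left(21 + 5 r + 45\right)^{2}}{25}} = \frac{1}{r + \frac{\left(66 + 5 r\right)^{2}}{25}}$)
$-7585 + \left(\left(W{\left(-6 \right)} + s\right) + 1076\right) = -7585 + \left(\left(\frac{25}{\left(66 + 5 \left(-6\right)\right)^{2} + 25 \left(-6\right)} - 12609\right) + 1076\right) = -7585 + \left(\left(\frac{25}{\left(66 - 30\right)^{2} - 150} - 12609\right) + 1076\right) = -7585 + \left(\left(\frac{25}{36^{2} - 150} - 12609\right) + 1076\right) = -7585 + \left(\left(\frac{25}{1296 - 150} - 12609\right) + 1076\right) = -7585 + \left(\left(\frac{25}{1146} - 12609\right) + 1076\right) = -7585 + \left(- \frac{14449889}{1146} + 1076\right) = -7585 - \frac{13216793}{1146} = - \frac{21909203}{1146}$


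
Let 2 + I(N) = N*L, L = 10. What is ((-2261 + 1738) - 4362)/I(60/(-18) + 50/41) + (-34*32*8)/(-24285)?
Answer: 14616535259/69115110 ≈ 211.48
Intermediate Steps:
I(N) = -2 + 10*N (I(N) = -2 + N*10 = -2 + 10*N)
((-2261 + 1738) - 4362)/I(60/(-18) + 50/41) + (-34*32*8)/(-24285) = ((-2261 + 1738) - 4362)/(-2 + 10*(60/(-18) + 50/41)) + (-34*32*8)/(-24285) = (-523 - 4362)/(-2 + 10*(60*(-1/18) + 50*(1/41))) - 1088*8*(-1/24285) = -4885/(-2 + 10*(-10/3 + 50/41)) - 8704*(-1/24285) = -4885/(-2 + 10*(-260/123)) + 8704/24285 = -4885/(-2 - 2600/123) + 8704/24285 = -4885/(-2846/123) + 8704/24285 = -4885*(-123/2846) + 8704/24285 = 600855/2846 + 8704/24285 = 14616535259/69115110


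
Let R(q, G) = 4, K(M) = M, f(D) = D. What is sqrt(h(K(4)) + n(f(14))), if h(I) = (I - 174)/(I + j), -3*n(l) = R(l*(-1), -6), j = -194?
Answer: 5*I*sqrt(57)/57 ≈ 0.66227*I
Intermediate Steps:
n(l) = -4/3 (n(l) = -1/3*4 = -4/3)
h(I) = (-174 + I)/(-194 + I) (h(I) = (I - 174)/(I - 194) = (-174 + I)/(-194 + I))
sqrt(h(K(4)) + n(f(14))) = sqrt((-174 + 4)/(-194 + 4) - 4/3) = sqrt(-170/(-190) - 4/3) = sqrt(-1/190*(-170) - 4/3) = sqrt(17/19 - 4/3) = sqrt(-25/57) = 5*I*sqrt(57)/57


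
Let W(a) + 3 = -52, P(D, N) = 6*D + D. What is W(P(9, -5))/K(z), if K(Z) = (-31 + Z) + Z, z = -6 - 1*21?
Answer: 11/17 ≈ 0.64706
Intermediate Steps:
P(D, N) = 7*D
z = -27 (z = -6 - 21 = -27)
W(a) = -55 (W(a) = -3 - 52 = -55)
K(Z) = -31 + 2*Z
W(P(9, -5))/K(z) = -55/(-31 + 2*(-27)) = -55/(-31 - 54) = -55/(-85) = -55*(-1/85) = 11/17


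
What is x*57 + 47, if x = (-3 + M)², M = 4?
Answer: 104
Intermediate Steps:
x = 1 (x = (-3 + 4)² = 1² = 1)
x*57 + 47 = 1*57 + 47 = 57 + 47 = 104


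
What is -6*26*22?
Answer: -3432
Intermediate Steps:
-6*26*22 = -156*22 = -3432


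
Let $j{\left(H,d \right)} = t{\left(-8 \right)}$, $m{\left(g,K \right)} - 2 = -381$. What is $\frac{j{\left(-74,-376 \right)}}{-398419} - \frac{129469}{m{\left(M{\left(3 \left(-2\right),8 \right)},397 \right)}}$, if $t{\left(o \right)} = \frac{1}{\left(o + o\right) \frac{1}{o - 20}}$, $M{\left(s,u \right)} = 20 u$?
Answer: $\frac{29475947913}{86286172} \approx 341.61$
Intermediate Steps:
$m{\left(g,K \right)} = -379$ ($m{\left(g,K \right)} = 2 - 381 = -379$)
$t{\left(o \right)} = \frac{-20 + o}{2 o}$ ($t{\left(o \right)} = \frac{1}{2 o \frac{1}{-20 + o}} = \frac{-20 + o}{2 o}$)
$j{\left(H,d \right)} = \frac{7}{4}$ ($j{\left(H,d \right)} = \frac{-20 - 8}{2 \left(-8\right)} = \frac{1}{2} \left(- \frac{1}{8}\right) \left(-28\right) = \frac{7}{4}$)
$\frac{j{\left(-74,-376 \right)}}{-398419} - \frac{129469}{m{\left(M{\left(3 \left(-2\right),8 \right)},397 \right)}} = \frac{7}{4 \left(-398419\right)} - \frac{129469}{-379} = \frac{7}{4} \left(- \frac{1}{398419}\right) - - \frac{129469}{379} = - \frac{1}{227668} + \frac{129469}{379} = \frac{29475947913}{86286172}$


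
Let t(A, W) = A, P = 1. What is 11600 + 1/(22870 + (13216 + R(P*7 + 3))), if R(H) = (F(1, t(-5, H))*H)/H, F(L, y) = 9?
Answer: 418702001/36095 ≈ 11600.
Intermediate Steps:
R(H) = 9 (R(H) = (9*H)/H = 9)
11600 + 1/(22870 + (13216 + R(P*7 + 3))) = 11600 + 1/(22870 + (13216 + 9)) = 11600 + 1/(22870 + 13225) = 11600 + 1/36095 = 418702001/36095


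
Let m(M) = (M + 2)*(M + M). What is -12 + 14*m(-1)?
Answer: -40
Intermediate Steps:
m(M) = 2*M*(2 + M) (m(M) = (2 + M)*(2*M) = 2*M*(2 + M))
-12 + 14*m(-1) = -12 + 14*(2*(-1)*(2 - 1)) = -12 + 14*(2*(-1)*1) = -12 + 14*(-2) = -12 - 28 = -40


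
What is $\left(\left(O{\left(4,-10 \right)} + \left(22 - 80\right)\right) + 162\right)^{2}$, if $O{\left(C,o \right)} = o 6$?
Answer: $1936$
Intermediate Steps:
$O{\left(C,o \right)} = 6 o$
$\left(\left(O{\left(4,-10 \right)} + \left(22 - 80\right)\right) + 162\right)^{2} = \left(\left(6 \left(-10\right) + \left(22 - 80\right)\right) + 162\right)^{2} = \left(\left(-60 + \left(22 - 80\right)\right) + 162\right)^{2} = \left(\left(-60 - 58\right) + 162\right)^{2} = \left(-118 + 162\right)^{2} = 44^{2} = 1936$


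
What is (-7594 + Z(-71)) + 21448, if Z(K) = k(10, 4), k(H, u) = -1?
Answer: 13853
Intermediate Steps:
Z(K) = -1
(-7594 + Z(-71)) + 21448 = (-7594 - 1) + 21448 = -7595 + 21448 = 13853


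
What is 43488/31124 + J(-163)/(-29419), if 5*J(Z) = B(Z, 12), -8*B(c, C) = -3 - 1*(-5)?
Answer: 206350811/147683380 ≈ 1.3973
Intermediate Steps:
B(c, C) = -¼ (B(c, C) = -(-3 - 1*(-5))/8 = -(-3 + 5)/8 = -⅛*2 = -¼)
J(Z) = -1/20 (J(Z) = (⅕)*(-¼) = -1/20)
43488/31124 + J(-163)/(-29419) = 43488/31124 - 1/20/(-29419) = 43488*(1/31124) - 1/20*(-1/29419) = 10872/7781 + 1/588380 = 206350811/147683380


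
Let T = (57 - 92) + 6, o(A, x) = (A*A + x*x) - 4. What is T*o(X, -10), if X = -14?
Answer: -8468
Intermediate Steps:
o(A, x) = -4 + A**2 + x**2 (o(A, x) = (A**2 + x**2) - 4 = -4 + A**2 + x**2)
T = -29 (T = -35 + 6 = -29)
T*o(X, -10) = -29*(-4 + (-14)**2 + (-10)**2) = -29*(-4 + 196 + 100) = -29*292 = -8468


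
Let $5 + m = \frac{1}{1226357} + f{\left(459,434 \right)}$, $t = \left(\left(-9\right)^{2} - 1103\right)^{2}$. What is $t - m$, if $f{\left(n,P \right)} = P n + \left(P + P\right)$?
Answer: $\frac{1035554246154}{1226357} \approx 8.4442 \cdot 10^{5}$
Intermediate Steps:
$t = 1044484$ ($t = \left(81 - 1103\right)^{2} = \left(-1022\right)^{2} = 1044484$)
$f{\left(n,P \right)} = 2 P + P n$ ($f{\left(n,P \right)} = P n + 2 P = 2 P + P n$)
$m = \frac{245356018634}{1226357}$ ($m = -5 + \left(\frac{1}{1226357} + 434 \left(2 + 459\right)\right) = -5 + \left(\frac{1}{1226357} + 434 \cdot 461\right) = -5 + \left(\frac{1}{1226357} + 200074\right) = -5 + \frac{245362150419}{1226357} = \frac{245356018634}{1226357} \approx 2.0007 \cdot 10^{5}$)
$t - m = 1044484 - \frac{245356018634}{1226357} = \frac{1035554246154}{1226357}$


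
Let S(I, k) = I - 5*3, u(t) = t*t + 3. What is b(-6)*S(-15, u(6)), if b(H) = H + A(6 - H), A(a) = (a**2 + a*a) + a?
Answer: -8820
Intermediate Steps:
u(t) = 3 + t**2 (u(t) = t**2 + 3 = 3 + t**2)
A(a) = a + 2*a**2 (A(a) = (a**2 + a**2) + a = 2*a**2 + a = a + 2*a**2)
S(I, k) = -15 + I (S(I, k) = I - 15 = -15 + I)
b(H) = H + (6 - H)*(13 - 2*H) (b(H) = H + (6 - H)*(1 + 2*(6 - H)) = H + (6 - H)*(1 + (12 - 2*H)) = H + (6 - H)*(13 - 2*H))
b(-6)*S(-15, u(6)) = (-6 + (-13 + 2*(-6))*(-6 - 6))*(-15 - 15) = (-6 + (-13 - 12)*(-12))*(-30) = (-6 - 25*(-12))*(-30) = (-6 + 300)*(-30) = 294*(-30) = -8820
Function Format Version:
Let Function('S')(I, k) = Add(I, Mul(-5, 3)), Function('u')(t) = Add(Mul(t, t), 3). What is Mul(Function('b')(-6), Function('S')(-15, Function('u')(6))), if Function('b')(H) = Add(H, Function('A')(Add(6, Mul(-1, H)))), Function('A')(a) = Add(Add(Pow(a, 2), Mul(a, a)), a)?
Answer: -8820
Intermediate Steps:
Function('u')(t) = Add(3, Pow(t, 2)) (Function('u')(t) = Add(Pow(t, 2), 3) = Add(3, Pow(t, 2)))
Function('A')(a) = Add(a, Mul(2, Pow(a, 2))) (Function('A')(a) = Add(Add(Pow(a, 2), Pow(a, 2)), a) = Add(Mul(2, Pow(a, 2)), a) = Add(a, Mul(2, Pow(a, 2))))
Function('S')(I, k) = Add(-15, I) (Function('S')(I, k) = Add(I, -15) = Add(-15, I))
Function('b')(H) = Add(H, Mul(Add(6, Mul(-1, H)), Add(13, Mul(-2, H)))) (Function('b')(H) = Add(H, Mul(Add(6, Mul(-1, H)), Add(1, Mul(2, Add(6, Mul(-1, H)))))) = Add(H, Mul(Add(6, Mul(-1, H)), Add(1, Add(12, Mul(-2, H))))) = Add(H, Mul(Add(6, Mul(-1, H)), Add(13, Mul(-2, H)))))
Mul(Function('b')(-6), Function('S')(-15, Function('u')(6))) = Mul(Add(-6, Mul(Add(-13, Mul(2, -6)), Add(-6, -6))), Add(-15, -15)) = Mul(Add(-6, Mul(Add(-13, -12), -12)), -30) = Mul(Add(-6, Mul(-25, -12)), -30) = Mul(Add(-6, 300), -30) = Mul(294, -30) = -8820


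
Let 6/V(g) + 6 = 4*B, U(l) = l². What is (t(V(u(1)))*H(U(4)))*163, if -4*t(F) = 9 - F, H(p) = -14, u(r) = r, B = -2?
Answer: 5379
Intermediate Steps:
V(g) = -3/7 (V(g) = 6/(-6 + 4*(-2)) = 6/(-6 - 8) = 6/(-14) = 6*(-1/14) = -3/7)
t(F) = -9/4 + F/4 (t(F) = -(9 - F)/4 = -9/4 + F/4)
(t(V(u(1)))*H(U(4)))*163 = ((-9/4 + (¼)*(-3/7))*(-14))*163 = ((-9/4 - 3/28)*(-14))*163 = -33/14*(-14)*163 = 33*163 = 5379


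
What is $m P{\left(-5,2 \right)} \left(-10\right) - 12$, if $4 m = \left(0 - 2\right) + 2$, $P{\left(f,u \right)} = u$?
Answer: $-12$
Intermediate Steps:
$m = 0$ ($m = \frac{\left(0 - 2\right) + 2}{4} = \frac{-2 + 2}{4} = \frac{1}{4} \cdot 0 = 0$)
$m P{\left(-5,2 \right)} \left(-10\right) - 12 = 0 \cdot 2 \left(-10\right) - 12 = 0 \left(-20\right) - 12 = 0 - 12 = -12$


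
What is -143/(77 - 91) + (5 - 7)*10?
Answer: -137/14 ≈ -9.7857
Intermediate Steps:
-143/(77 - 91) + (5 - 7)*10 = -143/(-14) - 2*10 = -1/14*(-143) - 20 = 143/14 - 20 = -137/14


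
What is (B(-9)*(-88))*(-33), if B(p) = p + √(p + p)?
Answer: -26136 + 8712*I*√2 ≈ -26136.0 + 12321.0*I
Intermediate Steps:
B(p) = p + √2*√p (B(p) = p + √(2*p) = p + √2*√p)
(B(-9)*(-88))*(-33) = ((-9 + √2*√(-9))*(-88))*(-33) = ((-9 + √2*(3*I))*(-88))*(-33) = ((-9 + 3*I*√2)*(-88))*(-33) = (792 - 264*I*√2)*(-33) = -26136 + 8712*I*√2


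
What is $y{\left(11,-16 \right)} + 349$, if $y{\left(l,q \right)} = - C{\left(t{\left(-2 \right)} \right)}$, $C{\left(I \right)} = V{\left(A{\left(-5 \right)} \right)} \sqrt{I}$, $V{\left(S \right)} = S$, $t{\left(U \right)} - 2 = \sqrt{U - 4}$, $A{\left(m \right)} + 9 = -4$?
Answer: $349 + 13 \sqrt{2 + i \sqrt{6}} \approx 369.89 + 9.9102 i$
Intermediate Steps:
$A{\left(m \right)} = -13$ ($A{\left(m \right)} = -9 - 4 = -13$)
$t{\left(U \right)} = 2 + \sqrt{-4 + U}$ ($t{\left(U \right)} = 2 + \sqrt{U - 4} = 2 + \sqrt{-4 + U}$)
$C{\left(I \right)} = - 13 \sqrt{I}$
$y{\left(l,q \right)} = 13 \sqrt{2 + i \sqrt{6}}$ ($y{\left(l,q \right)} = - \left(-13\right) \sqrt{2 + \sqrt{-4 - 2}} = - \left(-13\right) \sqrt{2 + \sqrt{-6}} = - \left(-13\right) \sqrt{2 + i \sqrt{6}} = 13 \sqrt{2 + i \sqrt{6}}$)
$y{\left(11,-16 \right)} + 349 = 13 \sqrt{2 + i \sqrt{6}} + 349 = 349 + 13 \sqrt{2 + i \sqrt{6}}$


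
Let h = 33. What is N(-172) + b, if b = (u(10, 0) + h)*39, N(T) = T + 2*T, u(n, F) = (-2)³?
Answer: 459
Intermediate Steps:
u(n, F) = -8
N(T) = 3*T
b = 975 (b = (-8 + 33)*39 = 25*39 = 975)
N(-172) + b = 3*(-172) + 975 = -516 + 975 = 459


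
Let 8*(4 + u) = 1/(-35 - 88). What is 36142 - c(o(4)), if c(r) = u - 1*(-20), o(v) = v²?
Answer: 35547985/984 ≈ 36126.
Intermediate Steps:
u = -3937/984 (u = -4 + 1/(8*(-35 - 88)) = -4 + (⅛)/(-123) = -4 + (⅛)*(-1/123) = -4 - 1/984 = -3937/984 ≈ -4.0010)
c(r) = 15743/984 (c(r) = -3937/984 - 1*(-20) = -3937/984 + 20 = 15743/984)
36142 - c(o(4)) = 36142 - 1*15743/984 = 36142 - 15743/984 = 35547985/984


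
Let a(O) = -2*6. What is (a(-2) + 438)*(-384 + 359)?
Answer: -10650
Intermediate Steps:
a(O) = -12
(a(-2) + 438)*(-384 + 359) = (-12 + 438)*(-384 + 359) = 426*(-25) = -10650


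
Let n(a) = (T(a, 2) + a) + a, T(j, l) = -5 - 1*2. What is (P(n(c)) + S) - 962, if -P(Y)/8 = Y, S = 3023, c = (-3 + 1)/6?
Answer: 6367/3 ≈ 2122.3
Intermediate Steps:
T(j, l) = -7 (T(j, l) = -5 - 2 = -7)
c = -⅓ (c = -2*⅙ = -⅓ ≈ -0.33333)
n(a) = -7 + 2*a (n(a) = (-7 + a) + a = -7 + 2*a)
P(Y) = -8*Y
(P(n(c)) + S) - 962 = (-8*(-7 + 2*(-⅓)) + 3023) - 962 = (-8*(-7 - ⅔) + 3023) - 962 = (-8*(-23/3) + 3023) - 962 = (184/3 + 3023) - 962 = 9253/3 - 962 = 6367/3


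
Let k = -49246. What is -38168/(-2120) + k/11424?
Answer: 20726857/1513680 ≈ 13.693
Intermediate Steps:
-38168/(-2120) + k/11424 = -38168/(-2120) - 49246/11424 = -38168*(-1/2120) - 49246*1/11424 = 4771/265 - 24623/5712 = 20726857/1513680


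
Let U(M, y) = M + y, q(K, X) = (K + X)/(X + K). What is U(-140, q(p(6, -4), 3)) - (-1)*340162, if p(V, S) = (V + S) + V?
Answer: 340023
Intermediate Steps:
p(V, S) = S + 2*V (p(V, S) = (S + V) + V = S + 2*V)
q(K, X) = 1 (q(K, X) = (K + X)/(K + X) = 1)
U(-140, q(p(6, -4), 3)) - (-1)*340162 = (-140 + 1) - (-1)*340162 = -139 - 1*(-340162) = -139 + 340162 = 340023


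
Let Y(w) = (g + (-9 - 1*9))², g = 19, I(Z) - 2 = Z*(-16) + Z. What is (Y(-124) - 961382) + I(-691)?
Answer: -951014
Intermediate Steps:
I(Z) = 2 - 15*Z (I(Z) = 2 + (Z*(-16) + Z) = 2 + (-16*Z + Z) = 2 - 15*Z)
Y(w) = 1 (Y(w) = (19 + (-9 - 1*9))² = (19 + (-9 - 9))² = (19 - 18)² = 1² = 1)
(Y(-124) - 961382) + I(-691) = (1 - 961382) + (2 - 15*(-691)) = -961381 + (2 + 10365) = -961381 + 10367 = -951014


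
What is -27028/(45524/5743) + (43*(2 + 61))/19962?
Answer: -86067064637/25243058 ≈ -3409.5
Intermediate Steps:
-27028/(45524/5743) + (43*(2 + 61))/19962 = -27028/(45524*(1/5743)) + (43*63)*(1/19962) = -27028/45524/5743 + 2709*(1/19962) = -27028*5743/45524 + 301/2218 = -38805451/11381 + 301/2218 = -86067064637/25243058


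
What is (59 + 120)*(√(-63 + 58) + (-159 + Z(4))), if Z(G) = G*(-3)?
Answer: -30609 + 179*I*√5 ≈ -30609.0 + 400.26*I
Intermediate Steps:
Z(G) = -3*G
(59 + 120)*(√(-63 + 58) + (-159 + Z(4))) = (59 + 120)*(√(-63 + 58) + (-159 - 3*4)) = 179*(√(-5) + (-159 - 12)) = 179*(I*√5 - 171) = 179*(-171 + I*√5) = -30609 + 179*I*√5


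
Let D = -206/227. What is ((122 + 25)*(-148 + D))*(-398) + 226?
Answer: 1977671114/227 ≈ 8.7122e+6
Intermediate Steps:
D = -206/227 (D = -206*1/227 = -206/227 ≈ -0.90749)
((122 + 25)*(-148 + D))*(-398) + 226 = ((122 + 25)*(-148 - 206/227))*(-398) + 226 = (147*(-33802/227))*(-398) + 226 = -4968894/227*(-398) + 226 = 1977619812/227 + 226 = 1977671114/227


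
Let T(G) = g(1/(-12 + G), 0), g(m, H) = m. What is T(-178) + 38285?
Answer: 7274149/190 ≈ 38285.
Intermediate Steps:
T(G) = 1/(-12 + G)
T(-178) + 38285 = 1/(-12 - 178) + 38285 = 1/(-190) + 38285 = -1/190 + 38285 = 7274149/190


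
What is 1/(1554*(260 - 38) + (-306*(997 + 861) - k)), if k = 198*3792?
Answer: -1/974376 ≈ -1.0263e-6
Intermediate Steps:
k = 750816
1/(1554*(260 - 38) + (-306*(997 + 861) - k)) = 1/(1554*(260 - 38) + (-306*(997 + 861) - 1*750816)) = 1/(1554*222 + (-306*1858 - 750816)) = 1/(344988 + (-568548 - 750816)) = 1/(344988 - 1319364) = 1/(-974376) = -1/974376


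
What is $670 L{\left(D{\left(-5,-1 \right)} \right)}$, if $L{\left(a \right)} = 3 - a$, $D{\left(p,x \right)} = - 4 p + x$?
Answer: $-10720$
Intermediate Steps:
$D{\left(p,x \right)} = x - 4 p$
$670 L{\left(D{\left(-5,-1 \right)} \right)} = 670 \left(3 - \left(-1 - -20\right)\right) = 670 \left(3 - \left(-1 + 20\right)\right) = 670 \left(3 - 19\right) = 670 \left(-16\right) = -10720$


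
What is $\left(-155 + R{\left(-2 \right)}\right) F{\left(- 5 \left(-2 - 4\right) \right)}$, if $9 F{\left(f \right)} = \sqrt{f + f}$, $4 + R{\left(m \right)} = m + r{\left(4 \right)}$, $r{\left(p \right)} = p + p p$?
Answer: $- \frac{94 \sqrt{15}}{3} \approx -121.35$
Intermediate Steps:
$r{\left(p \right)} = p + p^{2}$
$R{\left(m \right)} = 16 + m$ ($R{\left(m \right)} = -4 + \left(m + 4 \left(1 + 4\right)\right) = -4 + \left(m + 4 \cdot 5\right) = -4 + \left(m + 20\right) = -4 + \left(20 + m\right) = 16 + m$)
$F{\left(f \right)} = \frac{\sqrt{2} \sqrt{f}}{9}$ ($F{\left(f \right)} = \frac{\sqrt{f + f}}{9} = \frac{\sqrt{2 f}}{9} = \frac{\sqrt{2} \sqrt{f}}{9}$)
$\left(-155 + R{\left(-2 \right)}\right) F{\left(- 5 \left(-2 - 4\right) \right)} = \left(-155 + \left(16 - 2\right)\right) \frac{\sqrt{2} \sqrt{- 5 \left(-2 - 4\right)}}{9} = \left(-155 + 14\right) \frac{\sqrt{2} \sqrt{\left(-5\right) \left(-6\right)}}{9} = - 141 \frac{\sqrt{2} \sqrt{30}}{9} = - 141 \frac{2 \sqrt{15}}{9} = - \frac{94 \sqrt{15}}{3}$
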